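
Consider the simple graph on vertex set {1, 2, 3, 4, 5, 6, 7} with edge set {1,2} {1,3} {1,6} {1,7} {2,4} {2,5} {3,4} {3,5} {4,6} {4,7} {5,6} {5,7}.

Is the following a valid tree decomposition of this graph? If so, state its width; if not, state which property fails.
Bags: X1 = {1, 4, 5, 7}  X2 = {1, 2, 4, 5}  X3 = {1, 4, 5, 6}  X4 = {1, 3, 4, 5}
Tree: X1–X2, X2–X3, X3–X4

Yes; width 3.

Vertex coverage: the bags together contain {1, 2, 3, 4, 5, 6, 7}, the full vertex set. Edge coverage: each edge of G has both endpoints in at least one bag. Running intersection: for every vertex, the bags containing it form a connected subtree. All three properties hold, so this is a valid tree decomposition of width max|bag| − 1 = 3, and hence tw(G) ≤ 3.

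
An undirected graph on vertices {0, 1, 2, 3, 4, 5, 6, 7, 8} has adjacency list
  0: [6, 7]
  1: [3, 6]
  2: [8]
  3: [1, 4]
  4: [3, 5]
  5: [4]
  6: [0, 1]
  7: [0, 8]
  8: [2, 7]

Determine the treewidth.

1

A width-1 tree decomposition is:
Bags: B1 = {2, 8}  B2 = {7, 8}  B3 = {0, 7}  B4 = {0, 6}  B5 = {1, 6}  B6 = {1, 3}  B7 = {3, 4}  B8 = {4, 5}
Tree: B1–B2, B2–B3, B3–B4, B4–B5, B5–B6, B6–B7, B7–B8
Every bag has size at most 2, so the width is 2 − 1 = 1 and tw(G) ≤ 1. Since G has at least one edge (e.g. 2–8), it is not an edgeless graph, so tw(G) ≥ 1. Combining the bounds, tw(G) = 1.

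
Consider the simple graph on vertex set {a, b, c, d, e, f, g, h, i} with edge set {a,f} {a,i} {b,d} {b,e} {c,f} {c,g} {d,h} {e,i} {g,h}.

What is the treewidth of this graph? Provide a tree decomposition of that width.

Each bag holds 3 vertices, so the decomposition has width 2, which upper-bounds the treewidth. Since e–i–a–f–c–g–h–d–b–e is a cycle in G, G is not acyclic. Forests are exactly the graphs of treewidth ≤ 1, so tw(G) ≥ 2. The upper and lower bounds meet at 2, so that is the treewidth.

Treewidth 2.
One such decomposition:
Bags: B1 = {a, e, i}  B2 = {a, e, f}  B3 = {c, e, f}  B4 = {c, e, g}  B5 = {e, g, h}  B6 = {d, e, h}  B7 = {b, d, e}
Tree: B1–B2, B2–B3, B3–B4, B4–B5, B5–B6, B6–B7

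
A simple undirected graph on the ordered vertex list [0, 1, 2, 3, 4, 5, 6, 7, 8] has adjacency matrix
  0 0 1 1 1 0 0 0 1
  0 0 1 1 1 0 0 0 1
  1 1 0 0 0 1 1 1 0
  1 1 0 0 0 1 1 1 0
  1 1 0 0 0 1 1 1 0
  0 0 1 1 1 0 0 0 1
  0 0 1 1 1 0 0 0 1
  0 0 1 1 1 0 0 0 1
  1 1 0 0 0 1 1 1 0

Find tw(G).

4

A width-4 tree decomposition is:
Bags: B1 = {2, 3, 4, 6, 8}  B2 = {0, 2, 3, 4, 8}  B3 = {2, 3, 4, 7, 8}  B4 = {1, 2, 3, 4, 8}  B5 = {2, 3, 4, 5, 8}
Tree: B1–B2, B2–B3, B3–B4, B4–B5
Each bag holds 5 vertices, so the decomposition has width 4, which upper-bounds the treewidth. For the lower bound: the 5 vertex sets {4,6}, {0,2}, {7,8}, {3}, {1} are disjoint, each induces a connected subgraph, and every pair is joined by at least one edge of G. Contracting each set to a single vertex therefore yields K_{5} as a minor, and since treewidth is minor-monotone, tw(G) ≥ tw(K_{5}) = 4. Combining the bounds, tw(G) = 4.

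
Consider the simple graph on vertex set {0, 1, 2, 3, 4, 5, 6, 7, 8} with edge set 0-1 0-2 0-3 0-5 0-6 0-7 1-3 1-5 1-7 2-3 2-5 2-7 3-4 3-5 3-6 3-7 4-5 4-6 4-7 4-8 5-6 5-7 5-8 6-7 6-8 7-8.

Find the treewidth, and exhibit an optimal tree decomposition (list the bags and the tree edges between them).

Treewidth 4.
Bags: B1 = {3, 4, 5, 6, 7}  B2 = {0, 3, 5, 6, 7}  B3 = {0, 1, 3, 5, 7}  B4 = {0, 2, 3, 5, 7}  B5 = {4, 5, 6, 7, 8}
Tree: B1–B2, B2–B3, B3–B4, B1–B5

Each bag holds 5 vertices, so the decomposition has width 4, which upper-bounds the treewidth. Conversely, {4, 5, 6, 7, 8} is a clique of size 5, and the vertices of any clique must share a bag in every tree decomposition; so some bag has ≥ 5 vertices and tw(G) ≥ 4. Combining the bounds, tw(G) = 4.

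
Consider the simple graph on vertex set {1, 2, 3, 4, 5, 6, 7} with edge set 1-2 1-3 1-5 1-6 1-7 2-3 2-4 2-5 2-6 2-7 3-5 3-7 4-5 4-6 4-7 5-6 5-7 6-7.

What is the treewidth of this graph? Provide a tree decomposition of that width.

Every bag has size at most 5, so the width is 5 − 1 = 4 and tw(G) ≤ 4. On the other hand G contains the 5-clique {1, 2, 3, 5, 7}. A clique must lie in a single bag of any decomposition, so no decomposition can have width below 4. The upper and lower bounds meet at 4, so that is the treewidth.

Treewidth 4.
One such decomposition:
Bags: B1 = {1, 2, 5, 6, 7}  B2 = {1, 2, 3, 5, 7}  B3 = {2, 4, 5, 6, 7}
Tree: B1–B2, B1–B3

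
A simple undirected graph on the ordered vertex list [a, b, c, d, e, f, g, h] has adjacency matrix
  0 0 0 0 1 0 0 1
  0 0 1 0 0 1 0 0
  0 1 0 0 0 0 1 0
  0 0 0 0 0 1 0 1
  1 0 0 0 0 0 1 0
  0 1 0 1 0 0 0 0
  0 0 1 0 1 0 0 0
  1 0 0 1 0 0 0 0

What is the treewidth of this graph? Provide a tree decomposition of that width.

Treewidth 2.
Bags: B1 = {a, e, h}  B2 = {d, e, h}  B3 = {d, e, f}  B4 = {b, e, f}  B5 = {b, c, e}  B6 = {c, e, g}
Tree: B1–B2, B2–B3, B3–B4, B4–B5, B5–B6

The largest bag has 3 vertices, giving width 2; this decomposition certifies tw(G) ≤ 2. For the lower bound, G contains the cycle e–a–h–d–f–b–c–g–e, so G is not a forest; only forests have treewidth ≤ 1, hence tw(G) ≥ 2. Combining the bounds, tw(G) = 2.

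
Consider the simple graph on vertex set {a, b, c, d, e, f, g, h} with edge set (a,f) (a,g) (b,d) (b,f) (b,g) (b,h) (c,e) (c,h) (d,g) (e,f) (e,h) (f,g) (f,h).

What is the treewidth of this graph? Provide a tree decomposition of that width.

Every bag has size at most 3, so the width is 3 − 1 = 2 and tw(G) ≤ 2. Conversely, {b, d, g} is a clique of size 3, and the vertices of any clique must share a bag in every tree decomposition; so some bag has ≥ 3 vertices and tw(G) ≥ 2. Therefore the treewidth is 2.

Treewidth 2.
One such decomposition:
Bags: B1 = {e, f, h}  B2 = {b, f, h}  B3 = {c, e, h}  B4 = {b, f, g}  B5 = {b, d, g}  B6 = {a, f, g}
Tree: B1–B2, B1–B3, B2–B4, B4–B5, B4–B6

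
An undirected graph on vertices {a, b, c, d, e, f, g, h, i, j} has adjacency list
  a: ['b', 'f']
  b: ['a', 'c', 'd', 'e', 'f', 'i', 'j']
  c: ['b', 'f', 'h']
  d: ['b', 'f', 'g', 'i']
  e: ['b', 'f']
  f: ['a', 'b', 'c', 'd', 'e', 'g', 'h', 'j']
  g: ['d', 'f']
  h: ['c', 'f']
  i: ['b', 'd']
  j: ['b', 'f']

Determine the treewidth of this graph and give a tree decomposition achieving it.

Treewidth 2.
Bags: B1 = {c, f, h}  B2 = {b, c, f}  B3 = {b, f, j}  B4 = {b, e, f}  B5 = {b, d, f}  B6 = {a, b, f}  B7 = {b, d, i}  B8 = {d, f, g}
Tree: B1–B2, B2–B3, B3–B4, B2–B5, B4–B6, B5–B7, B5–B8

Each bag holds 3 vertices, so the decomposition has width 2, which upper-bounds the treewidth. For the lower bound, the 3 vertices {d, f, g} are pairwise adjacent, and any tree decomposition puts a clique entirely inside one bag — forcing width ≥ 2. Hence tw(G) = 2 exactly.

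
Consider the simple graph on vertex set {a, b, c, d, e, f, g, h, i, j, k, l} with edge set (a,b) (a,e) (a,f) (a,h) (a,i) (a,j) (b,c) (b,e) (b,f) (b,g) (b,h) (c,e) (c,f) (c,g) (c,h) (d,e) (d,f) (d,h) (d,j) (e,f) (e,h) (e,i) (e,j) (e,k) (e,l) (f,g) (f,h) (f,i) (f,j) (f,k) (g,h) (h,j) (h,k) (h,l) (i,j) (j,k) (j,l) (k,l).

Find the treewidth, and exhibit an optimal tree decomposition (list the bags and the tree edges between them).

Every bag has size at most 5, so the width is 5 − 1 = 4 and tw(G) ≤ 4. On the other hand G contains the 5-clique {b, c, f, g, h}. A clique must lie in a single bag of any decomposition, so no decomposition can have width below 4. Hence tw(G) = 4 exactly.

Treewidth 4.
One optimal decomposition is:
Bags: B1 = {a, b, e, f, h}  B2 = {a, e, f, h, j}  B3 = {d, e, f, h, j}  B4 = {b, c, e, f, h}  B5 = {e, f, h, j, k}  B6 = {b, c, f, g, h}  B7 = {a, e, f, i, j}  B8 = {e, h, j, k, l}
Tree: B1–B2, B2–B3, B1–B4, B3–B5, B4–B6, B2–B7, B5–B8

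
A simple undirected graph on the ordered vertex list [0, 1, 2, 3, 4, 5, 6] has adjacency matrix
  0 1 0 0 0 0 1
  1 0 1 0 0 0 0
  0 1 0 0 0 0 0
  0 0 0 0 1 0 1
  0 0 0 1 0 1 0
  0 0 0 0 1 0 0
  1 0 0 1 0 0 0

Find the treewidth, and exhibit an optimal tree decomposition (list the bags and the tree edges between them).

Every bag has size at most 2, so the width is 2 − 1 = 1 and tw(G) ≤ 1. Any graph with an edge has treewidth ≥ 1, and G has the edge 2–1. Hence tw(G) = 1 exactly.

Treewidth 1.
One such decomposition:
Bags: B1 = {1, 2}  B2 = {0, 1}  B3 = {0, 6}  B4 = {3, 6}  B5 = {3, 4}  B6 = {4, 5}
Tree: B1–B2, B2–B3, B3–B4, B4–B5, B5–B6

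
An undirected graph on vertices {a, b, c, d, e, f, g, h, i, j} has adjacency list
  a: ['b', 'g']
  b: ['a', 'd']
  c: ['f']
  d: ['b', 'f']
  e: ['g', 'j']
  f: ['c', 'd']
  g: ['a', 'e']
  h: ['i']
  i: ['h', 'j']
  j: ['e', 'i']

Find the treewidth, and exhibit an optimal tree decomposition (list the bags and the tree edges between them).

Each bag holds 2 vertices, so the decomposition has width 1, which upper-bounds the treewidth. G has an edge, so its treewidth is at least 1. Hence tw(G) = 1 exactly.

Treewidth 1.
One optimal decomposition is:
Bags: B1 = {c, f}  B2 = {d, f}  B3 = {b, d}  B4 = {a, b}  B5 = {a, g}  B6 = {e, g}  B7 = {e, j}  B8 = {i, j}  B9 = {h, i}
Tree: B1–B2, B2–B3, B3–B4, B4–B5, B5–B6, B6–B7, B7–B8, B8–B9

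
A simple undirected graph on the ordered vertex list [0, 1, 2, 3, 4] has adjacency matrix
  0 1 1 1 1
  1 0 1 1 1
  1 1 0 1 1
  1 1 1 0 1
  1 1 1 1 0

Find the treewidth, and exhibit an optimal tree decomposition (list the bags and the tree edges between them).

Treewidth 4.
One such decomposition:
Bags: B1 = {0, 1, 2, 3, 4}
Tree: (single bag)

With just one bag of size 5, the width is 5 − 1 = 4, so tw(G) ≤ 4. On the other hand G contains the 5-clique {0, 1, 2, 3, 4}. A clique must lie in a single bag of any decomposition, so no decomposition can have width below 4. Combining the bounds, tw(G) = 4.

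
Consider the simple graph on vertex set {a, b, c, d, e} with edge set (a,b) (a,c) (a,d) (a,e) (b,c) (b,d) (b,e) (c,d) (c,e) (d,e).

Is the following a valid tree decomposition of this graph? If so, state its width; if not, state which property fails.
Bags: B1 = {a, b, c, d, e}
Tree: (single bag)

Yes; width 4.

Every vertex of G appears in some bag (union = {a, b, c, d, e}); every edge is covered by a bag; and for each vertex v the set of bags containing v is connected in the bag tree. The decomposition is therefore valid. The largest bag has 5 vertices, so the width is 4.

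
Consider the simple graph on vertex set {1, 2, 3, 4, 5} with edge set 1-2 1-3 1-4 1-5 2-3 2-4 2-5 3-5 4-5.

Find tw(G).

3

A width-3 tree decomposition is:
Bags: B1 = {1, 2, 4, 5}  B2 = {1, 2, 3, 5}
Tree: B1–B2
Each bag holds 4 vertices, so the decomposition has width 3, which upper-bounds the treewidth. Conversely, {1, 2, 3, 5} is a clique of size 4, and the vertices of any clique must share a bag in every tree decomposition; so some bag has ≥ 4 vertices and tw(G) ≥ 3. Therefore the treewidth is 3.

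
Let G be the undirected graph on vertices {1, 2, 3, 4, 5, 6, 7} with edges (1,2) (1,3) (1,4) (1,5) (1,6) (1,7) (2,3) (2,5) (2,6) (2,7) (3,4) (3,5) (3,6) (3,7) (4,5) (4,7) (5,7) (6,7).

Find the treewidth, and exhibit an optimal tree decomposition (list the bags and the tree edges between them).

Every bag has size at most 5, so the width is 5 − 1 = 4 and tw(G) ≤ 4. On the other hand G contains the 5-clique {1, 2, 3, 5, 7}. A clique must lie in a single bag of any decomposition, so no decomposition can have width below 4. Combining the bounds, tw(G) = 4.

Treewidth 4.
One optimal decomposition is:
Bags: B1 = {1, 2, 3, 6, 7}  B2 = {1, 2, 3, 5, 7}  B3 = {1, 3, 4, 5, 7}
Tree: B1–B2, B2–B3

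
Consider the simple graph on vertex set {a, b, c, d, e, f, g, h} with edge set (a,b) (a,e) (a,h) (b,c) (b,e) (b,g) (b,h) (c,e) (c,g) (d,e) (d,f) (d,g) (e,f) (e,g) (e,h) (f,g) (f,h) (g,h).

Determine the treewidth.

A width-3 tree decomposition is:
Bags: B1 = {b, e, g, h}  B2 = {e, f, g, h}  B3 = {d, e, f, g}  B4 = {a, b, e, h}  B5 = {b, c, e, g}
Tree: B1–B2, B2–B3, B1–B4, B1–B5
Each bag holds 4 vertices, so the decomposition has width 3, which upper-bounds the treewidth. On the other hand G contains the 4-clique {b, c, e, g}. A clique must lie in a single bag of any decomposition, so no decomposition can have width below 3. The upper and lower bounds meet at 3, so that is the treewidth.

3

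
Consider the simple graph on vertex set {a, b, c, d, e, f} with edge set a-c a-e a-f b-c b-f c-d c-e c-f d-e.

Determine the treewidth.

A width-2 tree decomposition is:
Bags: B1 = {a, c, e}  B2 = {c, d, e}  B3 = {a, c, f}  B4 = {b, c, f}
Tree: B1–B2, B1–B3, B3–B4
Each bag holds 3 vertices, so the decomposition has width 2, which upper-bounds the treewidth. On the other hand G contains the 3-clique {c, d, e}. A clique must lie in a single bag of any decomposition, so no decomposition can have width below 2. Therefore the treewidth is 2.

2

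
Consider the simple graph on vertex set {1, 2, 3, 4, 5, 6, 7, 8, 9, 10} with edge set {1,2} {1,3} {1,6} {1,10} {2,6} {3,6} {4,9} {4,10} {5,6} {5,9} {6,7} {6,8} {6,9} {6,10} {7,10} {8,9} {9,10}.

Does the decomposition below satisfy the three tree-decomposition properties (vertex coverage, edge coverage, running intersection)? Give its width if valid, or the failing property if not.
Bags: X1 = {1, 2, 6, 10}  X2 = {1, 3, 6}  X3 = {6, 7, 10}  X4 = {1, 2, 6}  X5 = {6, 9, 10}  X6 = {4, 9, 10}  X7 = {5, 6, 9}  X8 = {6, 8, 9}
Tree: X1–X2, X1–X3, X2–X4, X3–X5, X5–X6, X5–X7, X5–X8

A tree decomposition must satisfy three properties: every vertex lies in some bag; for every edge, both endpoints lie together in some bag; and for every vertex, the bags containing it form a connected subtree. Here bags containing vertex 2 are not connected in the tree, so the decomposition is invalid.

No — bags containing vertex 2 are not connected in the tree.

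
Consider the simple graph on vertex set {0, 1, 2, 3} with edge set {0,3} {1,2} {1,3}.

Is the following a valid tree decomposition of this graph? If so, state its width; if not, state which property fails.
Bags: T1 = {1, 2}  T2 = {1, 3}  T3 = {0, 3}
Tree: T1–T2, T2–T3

Yes; width 1.

Checking the three conditions: (i) the bags cover all of {0, 1, 2, 3}; (ii) for each edge, some bag contains both endpoints; (iii) the bags containing any fixed vertex form a subtree. All hold, so the decomposition is valid with width 2 − 1 = 1.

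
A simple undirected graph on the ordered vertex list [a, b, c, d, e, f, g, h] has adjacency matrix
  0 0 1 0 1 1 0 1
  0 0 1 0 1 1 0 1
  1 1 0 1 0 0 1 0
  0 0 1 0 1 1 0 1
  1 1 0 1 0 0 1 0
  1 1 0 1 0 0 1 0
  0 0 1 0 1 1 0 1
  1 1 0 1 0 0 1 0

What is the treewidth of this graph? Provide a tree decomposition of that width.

Treewidth 4.
Bags: B1 = {a, b, d, e, g}  B2 = {a, b, c, d, g}  B3 = {a, b, d, f, g}  B4 = {a, b, d, g, h}
Tree: B1–B2, B2–B3, B3–B4

Each bag holds 5 vertices, so the decomposition has width 4, which upper-bounds the treewidth. For the lower bound: the 5 vertex sets {a,e}, {b,c}, {f,g}, {d}, {h} are disjoint, each induces a connected subgraph, and every pair is joined by at least one edge of G. Contracting each set to a single vertex therefore yields K_{5} as a minor, and since treewidth is minor-monotone, tw(G) ≥ tw(K_{5}) = 4. Combining the bounds, tw(G) = 4.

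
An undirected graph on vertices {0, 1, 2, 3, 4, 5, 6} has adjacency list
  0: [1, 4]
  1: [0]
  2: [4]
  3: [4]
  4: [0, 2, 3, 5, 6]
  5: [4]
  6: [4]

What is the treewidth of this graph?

A width-1 tree decomposition is:
Bags: B1 = {3, 4}  B2 = {2, 4}  B3 = {0, 4}  B4 = {4, 5}  B5 = {0, 1}  B6 = {4, 6}
Tree: B1–B2, B2–B3, B1–B4, B3–B5, B2–B6
Each bag holds 2 vertices, so the decomposition has width 1, which upper-bounds the treewidth. Since G has at least one edge (e.g. 3–4), it is not an edgeless graph, so tw(G) ≥ 1. The upper and lower bounds meet at 1, so that is the treewidth.

1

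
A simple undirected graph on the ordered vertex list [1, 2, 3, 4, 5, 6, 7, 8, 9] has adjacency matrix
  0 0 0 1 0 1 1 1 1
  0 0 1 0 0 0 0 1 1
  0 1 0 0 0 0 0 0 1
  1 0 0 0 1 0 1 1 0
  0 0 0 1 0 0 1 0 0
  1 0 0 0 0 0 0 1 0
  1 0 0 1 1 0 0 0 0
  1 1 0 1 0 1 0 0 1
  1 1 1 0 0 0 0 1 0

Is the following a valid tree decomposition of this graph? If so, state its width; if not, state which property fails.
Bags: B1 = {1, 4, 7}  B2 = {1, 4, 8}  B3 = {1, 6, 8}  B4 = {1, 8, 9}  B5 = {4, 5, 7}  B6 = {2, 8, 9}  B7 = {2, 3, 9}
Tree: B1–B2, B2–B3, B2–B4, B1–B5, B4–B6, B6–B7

Checking the three conditions: (i) the bags cover all of {1, 2, 3, 4, 5, 6, 7, 8, 9}; (ii) for each edge, some bag contains both endpoints; (iii) the bags containing any fixed vertex form a subtree. All hold, so the decomposition is valid with width 3 − 1 = 2.

Yes; width 2.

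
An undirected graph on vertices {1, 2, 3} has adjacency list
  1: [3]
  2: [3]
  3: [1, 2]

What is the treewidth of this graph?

A width-1 tree decomposition is:
Bags: B1 = {1, 3}  B2 = {2, 3}
Tree: B1–B2
Each bag holds 2 vertices, so the decomposition has width 1, which upper-bounds the treewidth. G has an edge, so its treewidth is at least 1. Hence tw(G) = 1 exactly.

1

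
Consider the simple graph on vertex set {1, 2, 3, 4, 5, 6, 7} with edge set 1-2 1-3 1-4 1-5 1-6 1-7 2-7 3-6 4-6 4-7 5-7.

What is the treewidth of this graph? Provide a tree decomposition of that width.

The largest bag has 3 vertices, giving width 2; this decomposition certifies tw(G) ≤ 2. On the other hand G contains the 3-clique {1, 3, 6}. A clique must lie in a single bag of any decomposition, so no decomposition can have width below 2. The upper and lower bounds meet at 2, so that is the treewidth.

Treewidth 2.
One optimal decomposition is:
Bags: B1 = {1, 4, 7}  B2 = {1, 5, 7}  B3 = {1, 2, 7}  B4 = {1, 4, 6}  B5 = {1, 3, 6}
Tree: B1–B2, B1–B3, B1–B4, B4–B5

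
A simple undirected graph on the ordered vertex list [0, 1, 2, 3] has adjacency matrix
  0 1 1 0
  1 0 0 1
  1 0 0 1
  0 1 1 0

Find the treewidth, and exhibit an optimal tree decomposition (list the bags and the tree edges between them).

Treewidth 2.
One such decomposition:
Bags: B1 = {0, 1, 3}  B2 = {0, 2, 3}
Tree: B1–B2

Each bag holds 3 vertices, so the decomposition has width 2, which upper-bounds the treewidth. The edges 3–1–0–2–3 form a cycle, so G is not a tree and its treewidth is at least 2. Combining the bounds, tw(G) = 2.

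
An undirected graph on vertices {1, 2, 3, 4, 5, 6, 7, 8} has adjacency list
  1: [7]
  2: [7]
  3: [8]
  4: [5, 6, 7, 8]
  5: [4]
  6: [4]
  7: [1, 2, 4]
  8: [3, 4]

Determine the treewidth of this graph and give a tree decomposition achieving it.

Each bag holds 2 vertices, so the decomposition has width 1, which upper-bounds the treewidth. Since G has at least one edge (e.g. 7–4), it is not an edgeless graph, so tw(G) ≥ 1. Hence tw(G) = 1 exactly.

Treewidth 1.
One such decomposition:
Bags: B1 = {4, 7}  B2 = {4, 8}  B3 = {2, 7}  B4 = {3, 8}  B5 = {1, 7}  B6 = {4, 5}  B7 = {4, 6}
Tree: B1–B2, B1–B3, B2–B4, B3–B5, B2–B6, B6–B7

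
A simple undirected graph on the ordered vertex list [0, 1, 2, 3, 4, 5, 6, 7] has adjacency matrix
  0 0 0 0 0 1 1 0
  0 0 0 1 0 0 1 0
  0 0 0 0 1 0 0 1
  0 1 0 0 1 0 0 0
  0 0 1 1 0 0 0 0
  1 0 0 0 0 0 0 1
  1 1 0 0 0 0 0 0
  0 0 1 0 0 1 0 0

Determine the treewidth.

2

A width-2 tree decomposition is:
Bags: B1 = {2, 5, 7}  B2 = {2, 4, 5}  B3 = {3, 4, 5}  B4 = {1, 3, 5}  B5 = {1, 5, 6}  B6 = {0, 5, 6}
Tree: B1–B2, B2–B3, B3–B4, B4–B5, B5–B6
The largest bag has 3 vertices, giving width 2; this decomposition certifies tw(G) ≤ 2. Since 5–7–2–4–3–1–6–0–5 is a cycle in G, G is not acyclic. Forests are exactly the graphs of treewidth ≤ 1, so tw(G) ≥ 2. The upper and lower bounds meet at 2, so that is the treewidth.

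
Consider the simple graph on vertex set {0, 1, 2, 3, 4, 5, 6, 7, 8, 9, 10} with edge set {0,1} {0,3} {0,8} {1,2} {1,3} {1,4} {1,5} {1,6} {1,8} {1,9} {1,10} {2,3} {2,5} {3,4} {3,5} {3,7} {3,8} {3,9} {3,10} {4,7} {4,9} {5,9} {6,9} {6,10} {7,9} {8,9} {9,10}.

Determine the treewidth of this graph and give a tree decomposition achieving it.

Each bag holds 4 vertices, so the decomposition has width 3, which upper-bounds the treewidth. For the lower bound, the 4 vertices {0, 1, 3, 8} are pairwise adjacent, and any tree decomposition puts a clique entirely inside one bag — forcing width ≥ 3. Combining the bounds, tw(G) = 3.

Treewidth 3.
One such decomposition:
Bags: B1 = {1, 3, 5, 9}  B2 = {1, 3, 4, 9}  B3 = {1, 3, 9, 10}  B4 = {1, 3, 8, 9}  B5 = {1, 2, 3, 5}  B6 = {1, 6, 9, 10}  B7 = {3, 4, 7, 9}  B8 = {0, 1, 3, 8}
Tree: B1–B2, B2–B3, B3–B4, B1–B5, B3–B6, B2–B7, B4–B8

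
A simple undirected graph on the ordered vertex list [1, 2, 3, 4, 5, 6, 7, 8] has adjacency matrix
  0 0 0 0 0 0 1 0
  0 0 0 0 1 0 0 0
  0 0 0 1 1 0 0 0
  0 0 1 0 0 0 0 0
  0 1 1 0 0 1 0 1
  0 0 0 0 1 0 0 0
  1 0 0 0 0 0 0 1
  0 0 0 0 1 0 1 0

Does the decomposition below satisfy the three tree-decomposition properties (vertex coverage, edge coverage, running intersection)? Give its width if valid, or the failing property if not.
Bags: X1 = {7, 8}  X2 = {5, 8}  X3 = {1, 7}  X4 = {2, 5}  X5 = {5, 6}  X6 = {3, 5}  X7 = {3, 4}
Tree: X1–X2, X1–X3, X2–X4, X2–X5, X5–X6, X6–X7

Yes; width 1.

Checking the three conditions: (i) the bags cover all of {1, 2, 3, 4, 5, 6, 7, 8}; (ii) for each edge, some bag contains both endpoints; (iii) the bags containing any fixed vertex form a subtree. All hold, so the decomposition is valid with width 2 − 1 = 1.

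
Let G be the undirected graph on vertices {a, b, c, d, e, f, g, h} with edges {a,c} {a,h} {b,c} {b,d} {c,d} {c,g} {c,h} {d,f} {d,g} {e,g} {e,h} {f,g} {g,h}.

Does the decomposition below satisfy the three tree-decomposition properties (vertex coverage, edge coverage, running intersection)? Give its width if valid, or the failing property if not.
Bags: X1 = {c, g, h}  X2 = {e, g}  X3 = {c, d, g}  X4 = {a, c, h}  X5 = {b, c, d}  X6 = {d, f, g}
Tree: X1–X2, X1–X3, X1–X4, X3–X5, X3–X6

No — edge (h,e) lies in no bag.

A tree decomposition must satisfy three properties: every vertex lies in some bag; for every edge, both endpoints lie together in some bag; and for every vertex, the bags containing it form a connected subtree. Here edge (h,e) lies in no bag, so the decomposition is invalid.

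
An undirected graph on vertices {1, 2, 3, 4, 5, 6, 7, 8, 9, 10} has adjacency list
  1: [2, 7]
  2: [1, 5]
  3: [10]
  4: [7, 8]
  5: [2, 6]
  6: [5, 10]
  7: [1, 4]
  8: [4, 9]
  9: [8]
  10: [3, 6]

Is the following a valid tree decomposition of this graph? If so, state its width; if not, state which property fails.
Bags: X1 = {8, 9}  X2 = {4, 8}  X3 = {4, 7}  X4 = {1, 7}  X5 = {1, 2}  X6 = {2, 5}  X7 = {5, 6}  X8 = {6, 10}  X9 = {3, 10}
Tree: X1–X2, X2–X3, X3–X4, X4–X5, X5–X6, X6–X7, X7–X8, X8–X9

Yes; width 1.

Vertex coverage: the bags together contain {1, 2, 3, 4, 5, 6, 7, 8, 9, 10}, the full vertex set. Edge coverage: each edge of G has both endpoints in at least one bag. Running intersection: for every vertex, the bags containing it form a connected subtree. All three properties hold, so this is a valid tree decomposition of width max|bag| − 1 = 1, and hence tw(G) ≤ 1.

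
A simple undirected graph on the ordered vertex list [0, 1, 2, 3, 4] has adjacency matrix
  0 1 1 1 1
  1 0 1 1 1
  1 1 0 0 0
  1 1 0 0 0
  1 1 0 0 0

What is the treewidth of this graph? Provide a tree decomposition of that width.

Treewidth 2.
One optimal decomposition is:
Bags: B1 = {0, 1, 2}  B2 = {0, 1, 3}  B3 = {0, 1, 4}
Tree: B1–B2, B2–B3

Each bag holds 3 vertices, so the decomposition has width 2, which upper-bounds the treewidth. Conversely, {0, 1, 2} is a clique of size 3, and the vertices of any clique must share a bag in every tree decomposition; so some bag has ≥ 3 vertices and tw(G) ≥ 2. Hence tw(G) = 2 exactly.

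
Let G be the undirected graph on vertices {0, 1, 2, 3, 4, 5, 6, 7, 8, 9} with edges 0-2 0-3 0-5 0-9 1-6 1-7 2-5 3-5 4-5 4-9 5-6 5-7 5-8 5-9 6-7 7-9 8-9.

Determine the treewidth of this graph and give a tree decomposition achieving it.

Every bag has size at most 3, so the width is 3 − 1 = 2 and tw(G) ≤ 2. Conversely, {1, 6, 7} is a clique of size 3, and the vertices of any clique must share a bag in every tree decomposition; so some bag has ≥ 3 vertices and tw(G) ≥ 2. The upper and lower bounds meet at 2, so that is the treewidth.

Treewidth 2.
One optimal decomposition is:
Bags: B1 = {0, 5, 9}  B2 = {5, 8, 9}  B3 = {5, 7, 9}  B4 = {0, 2, 5}  B5 = {4, 5, 9}  B6 = {0, 3, 5}  B7 = {5, 6, 7}  B8 = {1, 6, 7}
Tree: B1–B2, B1–B3, B1–B4, B3–B5, B4–B6, B3–B7, B7–B8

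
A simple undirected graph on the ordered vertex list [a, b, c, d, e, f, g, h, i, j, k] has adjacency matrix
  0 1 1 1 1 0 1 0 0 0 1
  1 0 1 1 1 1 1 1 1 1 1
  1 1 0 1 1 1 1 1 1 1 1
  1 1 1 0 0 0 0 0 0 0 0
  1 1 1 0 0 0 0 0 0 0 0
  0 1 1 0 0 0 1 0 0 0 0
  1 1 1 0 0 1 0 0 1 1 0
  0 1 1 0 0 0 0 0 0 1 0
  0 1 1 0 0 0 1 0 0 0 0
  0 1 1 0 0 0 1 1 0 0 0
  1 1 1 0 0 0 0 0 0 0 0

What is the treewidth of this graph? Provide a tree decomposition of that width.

The largest bag has 4 vertices, giving width 3; this decomposition certifies tw(G) ≤ 3. Conversely, {a, b, c, d} is a clique of size 4, and the vertices of any clique must share a bag in every tree decomposition; so some bag has ≥ 4 vertices and tw(G) ≥ 3. Hence tw(G) = 3 exactly.

Treewidth 3.
Bags: B1 = {b, c, g, j}  B2 = {a, b, c, g}  B3 = {a, b, c, k}  B4 = {b, c, h, j}  B5 = {b, c, g, i}  B6 = {b, c, f, g}  B7 = {a, b, c, d}  B8 = {a, b, c, e}
Tree: B1–B2, B2–B3, B1–B4, B2–B5, B2–B6, B2–B7, B3–B8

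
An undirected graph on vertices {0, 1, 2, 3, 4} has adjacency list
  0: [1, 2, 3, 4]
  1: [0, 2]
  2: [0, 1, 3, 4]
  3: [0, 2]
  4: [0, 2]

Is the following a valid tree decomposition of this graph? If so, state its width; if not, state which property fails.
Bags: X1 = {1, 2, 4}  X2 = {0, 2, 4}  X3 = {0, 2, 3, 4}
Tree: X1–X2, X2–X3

A tree decomposition must satisfy three properties: every vertex lies in some bag; for every edge, both endpoints lie together in some bag; and for every vertex, the bags containing it form a connected subtree. Here edge (0,1) lies in no bag, so the decomposition is invalid.

No — edge (0,1) lies in no bag.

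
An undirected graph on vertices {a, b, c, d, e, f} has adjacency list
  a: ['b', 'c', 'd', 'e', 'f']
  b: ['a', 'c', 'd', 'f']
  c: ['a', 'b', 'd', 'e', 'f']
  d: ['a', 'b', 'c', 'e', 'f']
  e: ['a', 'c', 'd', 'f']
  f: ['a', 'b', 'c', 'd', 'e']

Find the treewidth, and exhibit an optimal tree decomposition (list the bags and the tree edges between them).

Treewidth 4.
One such decomposition:
Bags: B1 = {a, b, c, d, f}  B2 = {a, c, d, e, f}
Tree: B1–B2

Every bag has size at most 5, so the width is 5 − 1 = 4 and tw(G) ≤ 4. For the lower bound, the 5 vertices {a, c, d, e, f} are pairwise adjacent, and any tree decomposition puts a clique entirely inside one bag — forcing width ≥ 4. Therefore the treewidth is 4.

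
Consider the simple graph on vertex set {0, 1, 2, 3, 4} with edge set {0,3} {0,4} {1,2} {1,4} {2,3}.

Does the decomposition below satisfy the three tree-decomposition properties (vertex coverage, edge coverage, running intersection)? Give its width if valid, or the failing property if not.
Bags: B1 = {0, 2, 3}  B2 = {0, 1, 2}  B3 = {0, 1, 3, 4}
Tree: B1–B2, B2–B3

No — bags containing vertex 3 are not connected in the tree.

A tree decomposition must satisfy three properties: every vertex lies in some bag; for every edge, both endpoints lie together in some bag; and for every vertex, the bags containing it form a connected subtree. Here bags containing vertex 3 are not connected in the tree, so the decomposition is invalid.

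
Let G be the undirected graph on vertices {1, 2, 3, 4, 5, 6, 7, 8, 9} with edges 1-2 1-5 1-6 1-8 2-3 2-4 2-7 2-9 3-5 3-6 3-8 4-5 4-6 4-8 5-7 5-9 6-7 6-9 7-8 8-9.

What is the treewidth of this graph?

A width-4 tree decomposition is:
Bags: B1 = {2, 3, 5, 6, 8}  B2 = {1, 2, 5, 6, 8}  B3 = {2, 4, 5, 6, 8}  B4 = {2, 5, 6, 8, 9}  B5 = {2, 5, 6, 7, 8}
Tree: B1–B2, B2–B3, B3–B4, B4–B5
Every bag has size at most 5, so the width is 5 − 1 = 4 and tw(G) ≤ 4. For the lower bound: the 5 vertex sets {3,5}, {1,6}, {2,4}, {8}, {9} are disjoint, each induces a connected subgraph, and every pair is joined by at least one edge of G. Contracting each set to a single vertex therefore yields K_{5} as a minor, and since treewidth is minor-monotone, tw(G) ≥ tw(K_{5}) = 4. Combining the bounds, tw(G) = 4.

4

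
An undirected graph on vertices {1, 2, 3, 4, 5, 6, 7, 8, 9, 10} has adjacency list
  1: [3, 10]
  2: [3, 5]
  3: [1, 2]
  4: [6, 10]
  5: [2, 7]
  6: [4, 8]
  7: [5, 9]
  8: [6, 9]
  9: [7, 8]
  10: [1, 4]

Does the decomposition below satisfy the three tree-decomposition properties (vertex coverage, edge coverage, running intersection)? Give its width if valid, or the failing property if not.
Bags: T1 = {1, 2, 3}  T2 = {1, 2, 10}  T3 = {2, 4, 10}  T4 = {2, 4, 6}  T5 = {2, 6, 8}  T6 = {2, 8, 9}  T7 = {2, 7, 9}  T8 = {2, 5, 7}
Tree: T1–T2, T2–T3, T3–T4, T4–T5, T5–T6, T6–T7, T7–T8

Yes; width 2.

Every vertex of G appears in some bag (union = {1, 2, 3, 4, 5, 6, 7, 8, 9, 10}); every edge is covered by a bag; and for each vertex v the set of bags containing v is connected in the bag tree. The decomposition is therefore valid. The largest bag has 3 vertices, so the width is 2.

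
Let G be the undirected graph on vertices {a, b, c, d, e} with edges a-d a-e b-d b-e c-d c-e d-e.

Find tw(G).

2

A width-2 tree decomposition is:
Bags: B1 = {b, d, e}  B2 = {a, d, e}  B3 = {c, d, e}
Tree: B1–B2, B2–B3
The largest bag has 3 vertices, giving width 2; this decomposition certifies tw(G) ≤ 2. Conversely, {c, d, e} is a clique of size 3, and the vertices of any clique must share a bag in every tree decomposition; so some bag has ≥ 3 vertices and tw(G) ≥ 2. The upper and lower bounds meet at 2, so that is the treewidth.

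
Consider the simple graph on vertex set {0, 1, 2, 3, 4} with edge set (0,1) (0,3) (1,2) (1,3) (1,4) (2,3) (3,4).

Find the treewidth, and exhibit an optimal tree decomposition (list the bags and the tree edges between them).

Treewidth 2.
One such decomposition:
Bags: B1 = {1, 2, 3}  B2 = {1, 3, 4}  B3 = {0, 1, 3}
Tree: B1–B2, B1–B3

The largest bag has 3 vertices, giving width 2; this decomposition certifies tw(G) ≤ 2. For the lower bound, the 3 vertices {0, 1, 3} are pairwise adjacent, and any tree decomposition puts a clique entirely inside one bag — forcing width ≥ 2. The upper and lower bounds meet at 2, so that is the treewidth.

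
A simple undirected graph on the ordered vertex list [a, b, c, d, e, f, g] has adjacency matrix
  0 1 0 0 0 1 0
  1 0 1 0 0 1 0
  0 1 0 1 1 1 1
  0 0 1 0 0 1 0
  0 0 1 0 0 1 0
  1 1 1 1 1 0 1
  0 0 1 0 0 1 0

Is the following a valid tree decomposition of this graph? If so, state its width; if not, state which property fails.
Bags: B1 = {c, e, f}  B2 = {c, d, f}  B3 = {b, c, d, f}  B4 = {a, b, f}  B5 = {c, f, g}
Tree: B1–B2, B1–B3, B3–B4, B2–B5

No — bags containing vertex d are not connected in the tree.

A tree decomposition must satisfy three properties: every vertex lies in some bag; for every edge, both endpoints lie together in some bag; and for every vertex, the bags containing it form a connected subtree. Here bags containing vertex d are not connected in the tree, so the decomposition is invalid.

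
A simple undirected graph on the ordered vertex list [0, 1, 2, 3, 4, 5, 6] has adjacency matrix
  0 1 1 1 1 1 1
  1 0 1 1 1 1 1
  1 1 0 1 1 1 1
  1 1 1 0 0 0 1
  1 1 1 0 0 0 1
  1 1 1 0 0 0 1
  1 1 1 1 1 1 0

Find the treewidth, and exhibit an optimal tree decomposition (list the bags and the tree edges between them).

Each bag holds 5 vertices, so the decomposition has width 4, which upper-bounds the treewidth. Conversely, {0, 1, 2, 3, 6} is a clique of size 5, and the vertices of any clique must share a bag in every tree decomposition; so some bag has ≥ 5 vertices and tw(G) ≥ 4. The upper and lower bounds meet at 4, so that is the treewidth.

Treewidth 4.
One optimal decomposition is:
Bags: B1 = {0, 1, 2, 5, 6}  B2 = {0, 1, 2, 3, 6}  B3 = {0, 1, 2, 4, 6}
Tree: B1–B2, B2–B3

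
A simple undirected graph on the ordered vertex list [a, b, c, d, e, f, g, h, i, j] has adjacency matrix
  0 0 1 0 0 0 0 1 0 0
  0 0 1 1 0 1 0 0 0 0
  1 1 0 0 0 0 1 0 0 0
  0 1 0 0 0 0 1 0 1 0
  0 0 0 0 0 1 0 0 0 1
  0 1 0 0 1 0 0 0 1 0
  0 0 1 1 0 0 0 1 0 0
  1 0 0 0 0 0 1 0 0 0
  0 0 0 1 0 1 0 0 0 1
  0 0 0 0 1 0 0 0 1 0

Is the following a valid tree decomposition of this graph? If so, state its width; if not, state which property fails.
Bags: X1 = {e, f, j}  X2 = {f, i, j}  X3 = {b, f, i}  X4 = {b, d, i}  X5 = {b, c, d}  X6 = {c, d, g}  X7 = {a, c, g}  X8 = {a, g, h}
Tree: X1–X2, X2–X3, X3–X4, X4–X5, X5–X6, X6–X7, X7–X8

Checking the three conditions: (i) the bags cover all of {a, b, c, d, e, f, g, h, i, j}; (ii) for each edge, some bag contains both endpoints; (iii) the bags containing any fixed vertex form a subtree. All hold, so the decomposition is valid with width 3 − 1 = 2.

Yes; width 2.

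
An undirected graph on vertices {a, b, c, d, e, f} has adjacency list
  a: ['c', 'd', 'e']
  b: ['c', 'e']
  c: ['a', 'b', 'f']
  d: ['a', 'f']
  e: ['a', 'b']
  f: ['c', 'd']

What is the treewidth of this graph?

A width-2 tree decomposition is:
Bags: B1 = {a, b, e}  B2 = {a, b, c}  B3 = {a, c, d}  B4 = {c, d, f}
Tree: B1–B2, B2–B3, B3–B4
Each bag holds 3 vertices, so the decomposition has width 2, which upper-bounds the treewidth. The edges e–b–c–a–e form a cycle, so G is not a tree and its treewidth is at least 2. The upper and lower bounds meet at 2, so that is the treewidth.

2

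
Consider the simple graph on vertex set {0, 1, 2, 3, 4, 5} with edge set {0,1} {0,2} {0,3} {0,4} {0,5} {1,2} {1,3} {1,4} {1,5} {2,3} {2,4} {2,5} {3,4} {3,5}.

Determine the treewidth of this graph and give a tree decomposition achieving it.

Treewidth 4.
One optimal decomposition is:
Bags: B1 = {0, 1, 2, 3, 4}  B2 = {0, 1, 2, 3, 5}
Tree: B1–B2

Each bag holds 5 vertices, so the decomposition has width 4, which upper-bounds the treewidth. On the other hand G contains the 5-clique {0, 1, 2, 3, 4}. A clique must lie in a single bag of any decomposition, so no decomposition can have width below 4. Combining the bounds, tw(G) = 4.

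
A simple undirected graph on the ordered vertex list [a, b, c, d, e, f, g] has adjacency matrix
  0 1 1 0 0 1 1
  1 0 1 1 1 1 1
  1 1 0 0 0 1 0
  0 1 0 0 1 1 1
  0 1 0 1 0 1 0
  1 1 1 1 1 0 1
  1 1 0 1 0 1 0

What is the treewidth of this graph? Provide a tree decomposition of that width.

Treewidth 3.
One such decomposition:
Bags: B1 = {b, d, f, g}  B2 = {b, d, e, f}  B3 = {a, b, f, g}  B4 = {a, b, c, f}
Tree: B1–B2, B1–B3, B3–B4

Each bag holds 4 vertices, so the decomposition has width 3, which upper-bounds the treewidth. On the other hand G contains the 4-clique {b, d, f, g}. A clique must lie in a single bag of any decomposition, so no decomposition can have width below 3. Therefore the treewidth is 3.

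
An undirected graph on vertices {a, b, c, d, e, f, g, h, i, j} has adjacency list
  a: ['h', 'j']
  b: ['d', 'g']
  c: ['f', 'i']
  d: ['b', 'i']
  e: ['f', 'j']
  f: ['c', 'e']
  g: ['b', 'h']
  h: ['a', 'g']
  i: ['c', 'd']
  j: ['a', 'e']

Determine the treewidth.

A width-2 tree decomposition is:
Bags: B1 = {b, d, i}  B2 = {b, g, i}  B3 = {g, h, i}  B4 = {a, h, i}  B5 = {a, i, j}  B6 = {e, i, j}  B7 = {e, f, i}  B8 = {c, f, i}
Tree: B1–B2, B2–B3, B3–B4, B4–B5, B5–B6, B6–B7, B7–B8
The largest bag has 3 vertices, giving width 2; this decomposition certifies tw(G) ≤ 2. Since i–d–b–g–h–a–j–e–f–c–i is a cycle in G, G is not acyclic. Forests are exactly the graphs of treewidth ≤ 1, so tw(G) ≥ 2. Therefore the treewidth is 2.

2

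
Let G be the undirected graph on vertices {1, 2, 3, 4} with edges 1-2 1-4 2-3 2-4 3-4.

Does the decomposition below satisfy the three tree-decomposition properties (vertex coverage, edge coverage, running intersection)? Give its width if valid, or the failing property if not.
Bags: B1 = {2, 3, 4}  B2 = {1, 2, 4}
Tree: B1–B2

Yes; width 2.

Vertex coverage: the bags together contain {1, 2, 3, 4}, the full vertex set. Edge coverage: each edge of G has both endpoints in at least one bag. Running intersection: for every vertex, the bags containing it form a connected subtree. All three properties hold, so this is a valid tree decomposition of width max|bag| − 1 = 2, and hence tw(G) ≤ 2.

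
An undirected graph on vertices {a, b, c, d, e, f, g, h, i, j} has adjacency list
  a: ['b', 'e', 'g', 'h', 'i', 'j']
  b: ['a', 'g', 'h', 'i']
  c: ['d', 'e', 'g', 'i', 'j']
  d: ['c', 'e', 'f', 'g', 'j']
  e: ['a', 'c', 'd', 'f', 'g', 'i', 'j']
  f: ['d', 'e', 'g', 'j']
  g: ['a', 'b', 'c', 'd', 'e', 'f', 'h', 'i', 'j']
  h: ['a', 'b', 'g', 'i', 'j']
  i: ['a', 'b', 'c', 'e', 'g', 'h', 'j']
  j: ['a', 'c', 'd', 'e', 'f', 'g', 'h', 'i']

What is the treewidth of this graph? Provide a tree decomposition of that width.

The largest bag has 5 vertices, giving width 4; this decomposition certifies tw(G) ≤ 4. On the other hand G contains the 5-clique {c, d, e, g, j}. A clique must lie in a single bag of any decomposition, so no decomposition can have width below 4. Hence tw(G) = 4 exactly.

Treewidth 4.
One optimal decomposition is:
Bags: B1 = {a, g, h, i, j}  B2 = {a, e, g, i, j}  B3 = {c, e, g, i, j}  B4 = {c, d, e, g, j}  B5 = {d, e, f, g, j}  B6 = {a, b, g, h, i}
Tree: B1–B2, B2–B3, B3–B4, B4–B5, B1–B6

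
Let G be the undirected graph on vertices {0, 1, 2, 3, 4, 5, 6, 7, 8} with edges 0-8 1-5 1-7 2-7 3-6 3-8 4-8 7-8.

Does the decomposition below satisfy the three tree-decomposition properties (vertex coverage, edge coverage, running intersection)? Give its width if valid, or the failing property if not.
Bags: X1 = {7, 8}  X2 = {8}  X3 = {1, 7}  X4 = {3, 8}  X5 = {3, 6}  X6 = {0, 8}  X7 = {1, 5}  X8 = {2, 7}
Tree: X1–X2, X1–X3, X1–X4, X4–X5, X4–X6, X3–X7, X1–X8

A tree decomposition must satisfy three properties: every vertex lies in some bag; for every edge, both endpoints lie together in some bag; and for every vertex, the bags containing it form a connected subtree. Here vertex 4 appears in no bag, so the decomposition is invalid.

No — vertex 4 appears in no bag.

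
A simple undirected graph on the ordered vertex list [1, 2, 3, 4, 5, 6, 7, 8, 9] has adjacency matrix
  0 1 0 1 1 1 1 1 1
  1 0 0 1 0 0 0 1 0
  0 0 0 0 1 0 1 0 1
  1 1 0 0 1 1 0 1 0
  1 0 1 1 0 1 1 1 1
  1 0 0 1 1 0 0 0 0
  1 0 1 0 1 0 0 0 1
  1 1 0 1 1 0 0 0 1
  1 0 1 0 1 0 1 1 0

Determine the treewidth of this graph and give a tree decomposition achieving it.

Every bag has size at most 4, so the width is 4 − 1 = 3 and tw(G) ≤ 3. For the lower bound, the 4 vertices {1, 2, 4, 8} are pairwise adjacent, and any tree decomposition puts a clique entirely inside one bag — forcing width ≥ 3. Hence tw(G) = 3 exactly.

Treewidth 3.
One optimal decomposition is:
Bags: B1 = {1, 5, 8, 9}  B2 = {1, 5, 7, 9}  B3 = {3, 5, 7, 9}  B4 = {1, 4, 5, 8}  B5 = {1, 2, 4, 8}  B6 = {1, 4, 5, 6}
Tree: B1–B2, B2–B3, B1–B4, B4–B5, B4–B6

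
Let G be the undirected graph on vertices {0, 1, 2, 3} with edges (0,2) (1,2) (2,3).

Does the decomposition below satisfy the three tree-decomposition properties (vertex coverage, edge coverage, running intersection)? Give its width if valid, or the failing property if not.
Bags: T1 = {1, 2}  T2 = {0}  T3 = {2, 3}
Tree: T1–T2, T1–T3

No — edge (2,0) lies in no bag.

A tree decomposition must satisfy three properties: every vertex lies in some bag; for every edge, both endpoints lie together in some bag; and for every vertex, the bags containing it form a connected subtree. Here edge (2,0) lies in no bag, so the decomposition is invalid.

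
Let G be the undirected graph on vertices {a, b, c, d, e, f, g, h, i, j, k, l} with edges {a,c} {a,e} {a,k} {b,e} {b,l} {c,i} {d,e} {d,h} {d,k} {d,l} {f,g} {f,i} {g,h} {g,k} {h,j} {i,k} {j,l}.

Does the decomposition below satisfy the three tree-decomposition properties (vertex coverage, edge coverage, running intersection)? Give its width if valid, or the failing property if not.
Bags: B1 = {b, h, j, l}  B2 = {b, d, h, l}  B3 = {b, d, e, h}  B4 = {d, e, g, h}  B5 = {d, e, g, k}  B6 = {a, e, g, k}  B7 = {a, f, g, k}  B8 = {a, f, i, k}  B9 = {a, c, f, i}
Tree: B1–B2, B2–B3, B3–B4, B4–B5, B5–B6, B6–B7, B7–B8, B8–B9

Yes; width 3.

Vertex coverage: the bags together contain {a, b, c, d, e, f, g, h, i, j, k, l}, the full vertex set. Edge coverage: each edge of G has both endpoints in at least one bag. Running intersection: for every vertex, the bags containing it form a connected subtree. All three properties hold, so this is a valid tree decomposition of width max|bag| − 1 = 3, and hence tw(G) ≤ 3.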